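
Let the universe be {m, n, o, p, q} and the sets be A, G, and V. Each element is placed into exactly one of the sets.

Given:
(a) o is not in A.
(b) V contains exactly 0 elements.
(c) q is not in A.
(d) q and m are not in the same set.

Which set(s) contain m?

From (a): o ∉ A.
From (c): q ∉ A.
(b): V already has 0, so the rest are out.
Only one set left: o ∈ G.
Only one set left: q ∈ G.
(d): m ∉ G.
Only one set left: m ∈ A.

m: A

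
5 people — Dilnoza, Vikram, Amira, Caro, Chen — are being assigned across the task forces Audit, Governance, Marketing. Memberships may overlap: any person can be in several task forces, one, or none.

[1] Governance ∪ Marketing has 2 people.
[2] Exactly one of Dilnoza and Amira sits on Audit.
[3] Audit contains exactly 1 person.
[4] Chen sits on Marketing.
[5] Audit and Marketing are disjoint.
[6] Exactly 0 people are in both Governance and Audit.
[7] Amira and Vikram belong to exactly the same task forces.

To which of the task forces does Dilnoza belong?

Dilnoza: Audit

From (4): Chen ∈ Marketing.
(5) (disjoint): Chen ∉ Audit.
Suppose Dilnoza ∉ Audit: no assignment then satisfies all the clues, so Dilnoza ∈ Audit.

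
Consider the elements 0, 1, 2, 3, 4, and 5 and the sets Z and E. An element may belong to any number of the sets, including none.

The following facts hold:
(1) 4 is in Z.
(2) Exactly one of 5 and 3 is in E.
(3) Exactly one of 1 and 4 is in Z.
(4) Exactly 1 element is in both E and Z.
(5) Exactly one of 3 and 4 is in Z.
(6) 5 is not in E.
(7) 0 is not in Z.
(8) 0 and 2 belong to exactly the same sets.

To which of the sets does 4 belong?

4: E, Z

From (1): 4 ∈ Z.
From (6): 5 ∉ E.
From (7): 0 ∉ Z.
(2) (exactly one): 3 ∈ E.
(3) (exactly one): 1 ∉ Z.
(5) (exactly one): 3 ∉ Z.
(8): 2 matches 0: 2 ∉ Z.
Suppose 4 ∉ E: no assignment then satisfies all the clues, so 4 ∈ E.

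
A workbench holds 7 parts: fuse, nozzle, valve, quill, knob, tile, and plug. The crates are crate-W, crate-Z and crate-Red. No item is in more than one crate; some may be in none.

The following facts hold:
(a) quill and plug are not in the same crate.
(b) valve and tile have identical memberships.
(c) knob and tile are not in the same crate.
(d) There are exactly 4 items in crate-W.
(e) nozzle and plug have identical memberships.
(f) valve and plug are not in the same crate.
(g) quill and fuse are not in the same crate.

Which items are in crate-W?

crate-W = {fuse, knob, nozzle, plug}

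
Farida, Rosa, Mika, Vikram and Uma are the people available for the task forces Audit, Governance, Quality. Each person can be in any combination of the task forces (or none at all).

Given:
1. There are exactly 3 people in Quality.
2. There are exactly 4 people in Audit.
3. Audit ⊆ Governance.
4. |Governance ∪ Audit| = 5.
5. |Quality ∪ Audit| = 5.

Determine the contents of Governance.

Governance = {Farida, Mika, Rosa, Uma, Vikram}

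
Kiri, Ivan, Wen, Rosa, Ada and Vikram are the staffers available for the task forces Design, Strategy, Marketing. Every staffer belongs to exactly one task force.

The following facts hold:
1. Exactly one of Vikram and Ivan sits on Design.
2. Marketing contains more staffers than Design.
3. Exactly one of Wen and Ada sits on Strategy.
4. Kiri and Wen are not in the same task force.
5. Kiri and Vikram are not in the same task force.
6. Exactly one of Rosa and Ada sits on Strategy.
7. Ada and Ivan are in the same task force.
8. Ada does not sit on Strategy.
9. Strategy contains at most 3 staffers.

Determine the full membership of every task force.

Design = {Vikram}; Strategy = {Rosa, Wen}; Marketing = {Ada, Ivan, Kiri}

From (8): Ada ∉ Strategy.
(3) (exactly one): Wen ∈ Strategy.
(4): Kiri ∉ Strategy.
(6) (exactly one): Rosa ∈ Strategy.
(7): Ivan matches Ada: Ivan ∉ Strategy.
Suppose Kiri ∈ Design: no assignment then satisfies all the clues, so Kiri ∉ Design.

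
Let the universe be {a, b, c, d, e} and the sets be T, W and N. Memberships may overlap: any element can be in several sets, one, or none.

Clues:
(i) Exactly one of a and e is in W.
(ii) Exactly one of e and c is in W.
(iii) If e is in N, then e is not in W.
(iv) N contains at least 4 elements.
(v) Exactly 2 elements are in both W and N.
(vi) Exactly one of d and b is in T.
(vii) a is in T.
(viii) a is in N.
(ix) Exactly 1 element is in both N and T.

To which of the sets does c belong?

c: N, W

From (vii): a ∈ T.
From (viii): a ∈ N.
Suppose c ∈ T: no assignment then satisfies all the clues, so c ∉ T.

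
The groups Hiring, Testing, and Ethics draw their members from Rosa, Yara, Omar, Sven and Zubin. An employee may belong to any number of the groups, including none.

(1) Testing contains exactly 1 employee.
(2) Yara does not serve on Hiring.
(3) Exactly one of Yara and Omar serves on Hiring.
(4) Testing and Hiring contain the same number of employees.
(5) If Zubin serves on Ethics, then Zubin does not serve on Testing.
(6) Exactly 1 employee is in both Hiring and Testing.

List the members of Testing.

From (2): Yara ∉ Hiring.
(3) (exactly one): Omar ∈ Hiring.
Suppose Rosa ∈ Testing: no assignment then satisfies all the clues, so Rosa ∉ Testing.

Testing = {Omar}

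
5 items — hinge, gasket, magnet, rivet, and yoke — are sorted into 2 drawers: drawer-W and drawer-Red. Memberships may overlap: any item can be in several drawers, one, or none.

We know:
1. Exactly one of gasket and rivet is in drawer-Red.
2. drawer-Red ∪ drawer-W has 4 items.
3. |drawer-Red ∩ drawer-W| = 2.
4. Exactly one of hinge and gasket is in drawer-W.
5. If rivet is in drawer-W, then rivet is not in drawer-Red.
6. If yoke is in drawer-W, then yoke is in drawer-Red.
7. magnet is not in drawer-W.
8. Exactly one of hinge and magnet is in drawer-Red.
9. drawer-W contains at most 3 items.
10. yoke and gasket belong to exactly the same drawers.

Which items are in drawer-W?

drawer-W = {gasket, rivet, yoke}

From (7): magnet ∉ drawer-W.
Suppose hinge ∈ drawer-W: no assignment then satisfies all the clues, so hinge ∉ drawer-W.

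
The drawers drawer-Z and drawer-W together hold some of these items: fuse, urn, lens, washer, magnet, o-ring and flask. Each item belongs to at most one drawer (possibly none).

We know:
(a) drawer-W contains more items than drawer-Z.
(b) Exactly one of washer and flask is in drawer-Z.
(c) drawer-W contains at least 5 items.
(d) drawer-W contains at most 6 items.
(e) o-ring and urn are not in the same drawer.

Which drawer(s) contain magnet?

magnet: drawer-W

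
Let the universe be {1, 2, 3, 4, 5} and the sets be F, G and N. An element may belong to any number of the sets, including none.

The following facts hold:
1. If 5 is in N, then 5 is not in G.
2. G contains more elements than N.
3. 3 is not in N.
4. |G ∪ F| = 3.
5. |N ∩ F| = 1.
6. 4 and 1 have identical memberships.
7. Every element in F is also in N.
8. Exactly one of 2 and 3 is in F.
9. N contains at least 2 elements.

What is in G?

G = {1, 2, 4}

From (3): 3 ∉ N.
(7) contrapositive: 3 ∉ F.
(8) (exactly one): 2 ∈ F.
(7) with 2 ∈ F: 2 ∈ N.
Suppose 1 ∉ G: no assignment then satisfies all the clues, so 1 ∈ G.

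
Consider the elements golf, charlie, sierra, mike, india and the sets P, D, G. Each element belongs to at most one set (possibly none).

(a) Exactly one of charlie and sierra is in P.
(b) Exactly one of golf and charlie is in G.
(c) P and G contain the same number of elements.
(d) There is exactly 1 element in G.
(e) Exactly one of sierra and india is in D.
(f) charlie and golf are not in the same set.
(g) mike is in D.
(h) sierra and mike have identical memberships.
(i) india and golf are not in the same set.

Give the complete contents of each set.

From (g): mike ∈ D.
(h): sierra matches mike: sierra ∉ P.
(h): sierra matches mike: sierra ∈ D.
(a) (exactly one): charlie ∈ P.
(b) (exactly one): golf ∈ G.
(d): G already has 1, so the rest are out.
(e) (exactly one): india ∉ D.
Suppose india ∈ P: no assignment then satisfies all the clues, so india ∉ P.

P = {charlie}; D = {mike, sierra}; G = {golf}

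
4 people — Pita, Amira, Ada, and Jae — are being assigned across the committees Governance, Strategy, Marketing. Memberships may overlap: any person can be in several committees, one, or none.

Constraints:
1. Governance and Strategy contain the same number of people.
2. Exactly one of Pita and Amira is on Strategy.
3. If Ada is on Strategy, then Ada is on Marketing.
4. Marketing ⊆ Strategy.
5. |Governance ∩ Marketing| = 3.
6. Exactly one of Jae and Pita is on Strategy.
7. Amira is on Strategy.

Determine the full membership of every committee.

Governance = {Ada, Amira, Jae}; Strategy = {Ada, Amira, Jae}; Marketing = {Ada, Amira, Jae}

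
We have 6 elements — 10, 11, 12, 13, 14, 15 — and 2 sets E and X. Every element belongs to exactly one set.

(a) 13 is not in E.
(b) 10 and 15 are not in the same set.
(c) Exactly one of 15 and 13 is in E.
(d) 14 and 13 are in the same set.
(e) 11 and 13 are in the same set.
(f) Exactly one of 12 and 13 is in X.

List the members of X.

X = {10, 11, 13, 14}

From (a): 13 ∉ E.
(c) (exactly one): 15 ∈ E.
(d): 14 matches 13: 14 ∉ E.
(e): 11 matches 13: 11 ∉ E.
Only one set left: 11 ∈ X.
Only one set left: 13 ∈ X.
Only one set left: 14 ∈ X.
(b): 10 ∉ E.
(f) (exactly one): 12 ∉ X.
Only one set left: 10 ∈ X.
Only one set left: 12 ∈ E.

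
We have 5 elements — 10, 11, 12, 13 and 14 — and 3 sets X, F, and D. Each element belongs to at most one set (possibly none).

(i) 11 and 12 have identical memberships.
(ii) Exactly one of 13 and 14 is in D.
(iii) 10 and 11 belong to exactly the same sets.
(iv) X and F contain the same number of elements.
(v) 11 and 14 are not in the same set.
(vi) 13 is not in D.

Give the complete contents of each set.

X = {}; F = {}; D = {14}

From (vi): 13 ∉ D.
(ii) (exactly one): 14 ∈ D.
(v): 11 ∉ D.
(i): 12 matches 11: 12 ∉ D.
(iii): 10 matches 11: 10 ∉ D.
Suppose 10 ∈ X: no assignment then satisfies all the clues, so 10 ∉ X.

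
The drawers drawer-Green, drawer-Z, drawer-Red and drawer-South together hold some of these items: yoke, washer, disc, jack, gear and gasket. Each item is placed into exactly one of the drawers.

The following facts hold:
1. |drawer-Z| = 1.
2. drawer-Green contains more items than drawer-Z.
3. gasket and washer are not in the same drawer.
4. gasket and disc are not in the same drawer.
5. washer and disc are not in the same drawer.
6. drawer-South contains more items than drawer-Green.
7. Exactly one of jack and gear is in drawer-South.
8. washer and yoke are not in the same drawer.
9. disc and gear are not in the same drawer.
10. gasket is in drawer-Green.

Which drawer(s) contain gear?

gear: drawer-Green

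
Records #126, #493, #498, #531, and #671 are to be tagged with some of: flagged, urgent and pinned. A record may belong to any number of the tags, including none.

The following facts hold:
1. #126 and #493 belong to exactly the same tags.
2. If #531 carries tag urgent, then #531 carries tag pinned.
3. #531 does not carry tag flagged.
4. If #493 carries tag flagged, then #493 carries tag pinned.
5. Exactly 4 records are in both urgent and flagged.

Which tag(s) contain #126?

#126: flagged, pinned, urgent

From (3): #531 ∉ flagged.
Suppose #126 ∉ flagged: no assignment then satisfies all the clues, so #126 ∈ flagged.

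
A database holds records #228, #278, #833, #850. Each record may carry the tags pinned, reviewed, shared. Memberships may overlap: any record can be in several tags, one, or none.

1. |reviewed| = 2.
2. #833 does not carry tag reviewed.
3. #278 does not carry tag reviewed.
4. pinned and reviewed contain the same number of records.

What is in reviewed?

reviewed = {#228, #850}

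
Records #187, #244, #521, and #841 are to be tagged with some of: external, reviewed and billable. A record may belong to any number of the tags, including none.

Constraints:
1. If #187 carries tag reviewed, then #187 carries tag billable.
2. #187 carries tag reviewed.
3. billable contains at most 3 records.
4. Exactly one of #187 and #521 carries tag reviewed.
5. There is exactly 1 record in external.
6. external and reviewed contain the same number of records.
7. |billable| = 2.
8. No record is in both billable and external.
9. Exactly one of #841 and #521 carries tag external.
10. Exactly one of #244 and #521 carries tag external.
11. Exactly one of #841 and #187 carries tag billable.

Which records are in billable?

billable = {#187, #244}

From (2): #187 ∈ reviewed.
(1): #187 ∈ billable.
(4) (exactly one): #521 ∉ reviewed.
(8) (disjoint): #187 ∉ external.
(11) (exactly one): #841 ∉ billable.
Suppose #244 ∉ billable: no assignment then satisfies all the clues, so #244 ∈ billable.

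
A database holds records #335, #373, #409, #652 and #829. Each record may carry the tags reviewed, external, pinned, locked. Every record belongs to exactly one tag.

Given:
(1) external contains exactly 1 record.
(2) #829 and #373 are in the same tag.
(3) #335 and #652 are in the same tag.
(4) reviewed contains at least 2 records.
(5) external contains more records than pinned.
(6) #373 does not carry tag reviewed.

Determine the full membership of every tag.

From (6): #373 ∉ reviewed.
(2): #829 matches #373: #829 ∉ reviewed.
Suppose #335 ∉ reviewed: no assignment then satisfies all the clues, so #335 ∈ reviewed.

reviewed = {#335, #652}; external = {#409}; pinned = {}; locked = {#373, #829}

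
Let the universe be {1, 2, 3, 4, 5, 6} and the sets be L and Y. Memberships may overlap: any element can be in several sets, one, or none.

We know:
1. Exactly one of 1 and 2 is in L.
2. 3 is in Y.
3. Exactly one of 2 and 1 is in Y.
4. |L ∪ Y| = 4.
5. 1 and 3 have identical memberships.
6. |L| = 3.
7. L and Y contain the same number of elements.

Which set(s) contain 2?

2: none

From (2): 3 ∈ Y.
(5): 1 matches 3: 1 ∈ Y.
(3) (exactly one): 2 ∉ Y.
Suppose 2 ∈ L: no assignment then satisfies all the clues, so 2 ∉ L.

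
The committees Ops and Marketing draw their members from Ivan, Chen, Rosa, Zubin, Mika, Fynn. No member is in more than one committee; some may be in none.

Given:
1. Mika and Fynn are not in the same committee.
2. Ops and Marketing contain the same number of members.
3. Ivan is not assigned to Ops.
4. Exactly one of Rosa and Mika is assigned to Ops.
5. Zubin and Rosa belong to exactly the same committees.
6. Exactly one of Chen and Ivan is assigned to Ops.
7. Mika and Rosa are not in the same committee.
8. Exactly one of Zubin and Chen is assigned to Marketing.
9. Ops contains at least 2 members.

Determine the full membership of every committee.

Ops = {Chen, Mika}; Marketing = {Rosa, Zubin}

From (3): Ivan ∉ Ops.
(6) (exactly one): Chen ∈ Ops.
(8) (exactly one): Zubin ∈ Marketing.
(5): Rosa matches Zubin: Rosa ∉ Ops.
(5): Rosa matches Zubin: Rosa ∈ Marketing.
(7): Mika ∉ Marketing.
(4) (exactly one): Mika ∈ Ops.
(1): Fynn ∉ Ops.
Suppose Ivan ∈ Marketing: no assignment then satisfies all the clues, so Ivan ∉ Marketing.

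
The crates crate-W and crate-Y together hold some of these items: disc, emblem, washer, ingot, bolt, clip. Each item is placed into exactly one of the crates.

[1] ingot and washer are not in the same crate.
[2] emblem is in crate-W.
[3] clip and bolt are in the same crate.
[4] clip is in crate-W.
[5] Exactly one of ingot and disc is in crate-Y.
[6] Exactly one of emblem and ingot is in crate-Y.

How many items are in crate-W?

From (2): emblem ∈ crate-W.
From (4): clip ∈ crate-W.
(3): bolt matches clip: bolt ∈ crate-W.
(6) (exactly one): ingot ∈ crate-Y.
(1): washer ∉ crate-Y.
(5) (exactly one): disc ∉ crate-Y.
Only one crate left: disc ∈ crate-W.
Only one crate left: washer ∈ crate-W.

5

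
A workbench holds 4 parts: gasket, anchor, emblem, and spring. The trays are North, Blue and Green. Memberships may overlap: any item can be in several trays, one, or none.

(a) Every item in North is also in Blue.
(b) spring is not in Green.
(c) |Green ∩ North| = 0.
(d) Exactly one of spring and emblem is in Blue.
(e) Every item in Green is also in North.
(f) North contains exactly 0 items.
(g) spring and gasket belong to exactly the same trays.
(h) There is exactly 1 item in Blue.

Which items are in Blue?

Blue = {emblem}

From (b): spring ∉ Green.
(f): North already has 0, so the rest are out.
(g): gasket matches spring: gasket ∉ Green.
(e) contrapositive: anchor ∉ Green.
(e) contrapositive: emblem ∉ Green.
Suppose gasket ∈ Blue: no assignment then satisfies all the clues, so gasket ∉ Blue.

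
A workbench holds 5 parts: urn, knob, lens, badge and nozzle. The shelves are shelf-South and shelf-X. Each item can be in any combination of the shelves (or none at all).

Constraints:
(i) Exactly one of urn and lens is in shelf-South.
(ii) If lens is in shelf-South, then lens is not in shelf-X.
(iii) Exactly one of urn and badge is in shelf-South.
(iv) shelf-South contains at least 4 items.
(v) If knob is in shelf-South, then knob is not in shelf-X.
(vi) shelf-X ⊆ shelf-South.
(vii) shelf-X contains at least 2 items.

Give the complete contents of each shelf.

shelf-South = {badge, knob, lens, nozzle}; shelf-X = {badge, nozzle}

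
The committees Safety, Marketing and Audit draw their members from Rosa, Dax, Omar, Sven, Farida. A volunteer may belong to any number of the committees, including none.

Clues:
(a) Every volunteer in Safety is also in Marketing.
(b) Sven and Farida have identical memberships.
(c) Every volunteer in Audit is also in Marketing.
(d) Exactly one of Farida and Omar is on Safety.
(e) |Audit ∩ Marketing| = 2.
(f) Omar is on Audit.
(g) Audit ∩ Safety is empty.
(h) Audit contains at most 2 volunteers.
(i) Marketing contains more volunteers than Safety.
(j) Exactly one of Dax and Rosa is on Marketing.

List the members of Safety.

Safety = {Farida, Sven}

From (f): Omar ∈ Audit.
(c) with Omar ∈ Audit: Omar ∈ Marketing.
(g) (disjoint): Omar ∉ Safety.
(d) (exactly one): Farida ∈ Safety.
(g) (disjoint): Farida ∉ Audit.
(a) with Farida ∈ Safety: Farida ∈ Marketing.
(b): Sven matches Farida: Sven ∈ Safety.
(b): Sven matches Farida: Sven ∈ Marketing.
(b): Sven matches Farida: Sven ∉ Audit.
Suppose Rosa ∈ Safety: no assignment then satisfies all the clues, so Rosa ∉ Safety.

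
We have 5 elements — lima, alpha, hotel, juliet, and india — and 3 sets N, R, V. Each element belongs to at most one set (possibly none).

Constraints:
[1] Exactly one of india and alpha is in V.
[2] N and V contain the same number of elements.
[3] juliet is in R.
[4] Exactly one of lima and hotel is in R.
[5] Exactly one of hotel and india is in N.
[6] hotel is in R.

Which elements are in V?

V = {alpha}

From (3): juliet ∈ R.
From (6): hotel ∈ R.
(4) (exactly one): lima ∉ R.
(5) (exactly one): india ∈ N.
(1) (exactly one): alpha ∈ V.
Suppose lima ∈ V: no assignment then satisfies all the clues, so lima ∉ V.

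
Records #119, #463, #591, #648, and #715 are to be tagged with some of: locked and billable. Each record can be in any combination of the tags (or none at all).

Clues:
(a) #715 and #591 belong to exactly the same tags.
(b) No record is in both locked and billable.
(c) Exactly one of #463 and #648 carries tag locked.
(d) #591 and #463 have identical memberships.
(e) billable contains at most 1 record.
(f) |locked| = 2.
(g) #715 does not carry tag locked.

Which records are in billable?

billable = {}

From (g): #715 ∉ locked.
(a): #591 matches #715: #591 ∉ locked.
(d): #463 matches #591: #463 ∉ locked.
(f): only 2 candidates remain for locked, so all are in.
(b) (disjoint): #119 ∉ billable.
(b) (disjoint): #648 ∉ billable.
Suppose #463 ∈ billable: no assignment then satisfies all the clues, so #463 ∉ billable.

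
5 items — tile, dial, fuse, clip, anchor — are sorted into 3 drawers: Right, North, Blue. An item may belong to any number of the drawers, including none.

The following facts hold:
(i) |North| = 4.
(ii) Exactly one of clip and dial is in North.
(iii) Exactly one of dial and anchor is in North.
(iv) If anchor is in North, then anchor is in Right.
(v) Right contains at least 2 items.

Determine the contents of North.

North = {anchor, clip, fuse, tile}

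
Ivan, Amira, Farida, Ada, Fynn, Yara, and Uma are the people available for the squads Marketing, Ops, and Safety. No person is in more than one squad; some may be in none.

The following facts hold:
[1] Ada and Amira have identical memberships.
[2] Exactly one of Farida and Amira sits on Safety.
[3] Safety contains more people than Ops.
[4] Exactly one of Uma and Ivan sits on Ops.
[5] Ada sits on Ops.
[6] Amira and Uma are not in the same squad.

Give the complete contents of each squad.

Marketing = {}; Ops = {Ada, Amira, Ivan}; Safety = {Farida, Fynn, Uma, Yara}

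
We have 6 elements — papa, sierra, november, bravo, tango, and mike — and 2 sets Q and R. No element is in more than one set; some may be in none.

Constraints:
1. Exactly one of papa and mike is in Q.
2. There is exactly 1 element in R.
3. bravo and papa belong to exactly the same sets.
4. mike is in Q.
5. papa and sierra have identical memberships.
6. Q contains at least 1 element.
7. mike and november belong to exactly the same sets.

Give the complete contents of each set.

Q = {mike, november}; R = {tango}

From (4): mike ∈ Q.
(1) (exactly one): papa ∉ Q.
(3): bravo matches papa: bravo ∉ Q.
(5): sierra matches papa: sierra ∉ Q.
(7): november matches mike: november ∈ Q.
Suppose papa ∈ R: no assignment then satisfies all the clues, so papa ∉ R.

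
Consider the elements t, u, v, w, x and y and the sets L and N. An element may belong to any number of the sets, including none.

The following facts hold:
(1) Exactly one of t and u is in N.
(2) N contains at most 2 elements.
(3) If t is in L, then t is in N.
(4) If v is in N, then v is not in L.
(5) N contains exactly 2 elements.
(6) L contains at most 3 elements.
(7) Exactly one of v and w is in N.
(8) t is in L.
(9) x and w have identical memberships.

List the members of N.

N = {t, v}

From (8): t ∈ L.
(3): t ∈ N.
(1) (exactly one): u ∉ N.
Suppose v ∉ N: no assignment then satisfies all the clues, so v ∈ N.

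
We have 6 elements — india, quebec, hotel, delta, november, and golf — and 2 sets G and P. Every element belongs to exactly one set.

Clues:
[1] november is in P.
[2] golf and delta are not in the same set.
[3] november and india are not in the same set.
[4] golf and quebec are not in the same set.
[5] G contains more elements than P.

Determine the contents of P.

P = {golf, november}

From (1): november ∈ P.
(3): india ∉ P.
Only one set left: india ∈ G.
Suppose quebec ∈ P: no assignment then satisfies all the clues, so quebec ∉ P.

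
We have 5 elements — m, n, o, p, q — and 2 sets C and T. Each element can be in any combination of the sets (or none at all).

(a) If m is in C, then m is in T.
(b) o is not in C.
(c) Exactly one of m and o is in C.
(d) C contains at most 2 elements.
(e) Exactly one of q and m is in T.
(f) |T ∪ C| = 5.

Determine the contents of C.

C = {m, q}

From (b): o ∉ C.
(c) (exactly one): m ∈ C.
(a): m ∈ T.
(e) (exactly one): q ∉ T.
Suppose n ∈ C: no assignment then satisfies all the clues, so n ∉ C.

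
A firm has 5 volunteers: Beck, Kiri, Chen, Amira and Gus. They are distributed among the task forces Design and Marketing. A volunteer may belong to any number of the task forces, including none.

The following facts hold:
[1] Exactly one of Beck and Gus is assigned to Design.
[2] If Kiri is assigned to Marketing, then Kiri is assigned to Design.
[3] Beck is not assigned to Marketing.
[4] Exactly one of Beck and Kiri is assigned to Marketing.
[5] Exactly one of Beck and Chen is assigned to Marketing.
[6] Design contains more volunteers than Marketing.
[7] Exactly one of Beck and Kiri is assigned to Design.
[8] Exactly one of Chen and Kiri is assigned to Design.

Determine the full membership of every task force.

Design = {Amira, Gus, Kiri}; Marketing = {Chen, Kiri}

From (3): Beck ∉ Marketing.
(4) (exactly one): Kiri ∈ Marketing.
(5) (exactly one): Chen ∈ Marketing.
(2): Kiri ∈ Design.
(7) (exactly one): Beck ∉ Design.
(8) (exactly one): Chen ∉ Design.
(1) (exactly one): Gus ∈ Design.
Suppose Amira ∉ Design: no assignment then satisfies all the clues, so Amira ∈ Design.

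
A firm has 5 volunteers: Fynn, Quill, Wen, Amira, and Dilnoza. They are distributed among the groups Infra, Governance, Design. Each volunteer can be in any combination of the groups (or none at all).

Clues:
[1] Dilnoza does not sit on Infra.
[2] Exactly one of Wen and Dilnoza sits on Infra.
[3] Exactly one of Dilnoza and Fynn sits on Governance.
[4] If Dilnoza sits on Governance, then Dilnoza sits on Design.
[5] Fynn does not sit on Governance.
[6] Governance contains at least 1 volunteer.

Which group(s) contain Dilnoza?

Dilnoza: Design, Governance

From (1): Dilnoza ∉ Infra.
From (5): Fynn ∉ Governance.
(2) (exactly one): Wen ∈ Infra.
(3) (exactly one): Dilnoza ∈ Governance.
(4): Dilnoza ∈ Design.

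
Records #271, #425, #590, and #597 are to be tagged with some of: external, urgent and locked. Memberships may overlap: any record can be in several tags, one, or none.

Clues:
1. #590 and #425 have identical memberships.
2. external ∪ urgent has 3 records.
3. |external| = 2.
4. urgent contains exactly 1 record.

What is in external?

external = {#425, #590}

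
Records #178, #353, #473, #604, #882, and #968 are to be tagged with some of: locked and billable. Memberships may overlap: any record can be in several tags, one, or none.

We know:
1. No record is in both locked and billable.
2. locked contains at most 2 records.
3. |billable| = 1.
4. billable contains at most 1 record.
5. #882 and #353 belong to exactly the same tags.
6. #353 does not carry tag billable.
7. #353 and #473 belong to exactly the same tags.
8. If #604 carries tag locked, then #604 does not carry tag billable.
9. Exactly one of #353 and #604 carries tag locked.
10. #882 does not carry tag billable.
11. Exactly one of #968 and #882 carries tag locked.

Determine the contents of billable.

From (6): #353 ∉ billable.
From (10): #882 ∉ billable.
(7): #473 matches #353: #473 ∉ billable.
Suppose #178 ∉ billable: no assignment then satisfies all the clues, so #178 ∈ billable.

billable = {#178}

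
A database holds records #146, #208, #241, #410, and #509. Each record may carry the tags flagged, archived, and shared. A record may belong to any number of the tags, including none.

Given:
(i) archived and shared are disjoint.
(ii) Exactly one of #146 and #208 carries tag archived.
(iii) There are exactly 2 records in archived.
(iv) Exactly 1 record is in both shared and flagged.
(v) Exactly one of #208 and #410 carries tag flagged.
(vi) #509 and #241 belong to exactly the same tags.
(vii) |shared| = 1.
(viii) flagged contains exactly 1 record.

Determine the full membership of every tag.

flagged = {#208}; archived = {#146, #410}; shared = {#208}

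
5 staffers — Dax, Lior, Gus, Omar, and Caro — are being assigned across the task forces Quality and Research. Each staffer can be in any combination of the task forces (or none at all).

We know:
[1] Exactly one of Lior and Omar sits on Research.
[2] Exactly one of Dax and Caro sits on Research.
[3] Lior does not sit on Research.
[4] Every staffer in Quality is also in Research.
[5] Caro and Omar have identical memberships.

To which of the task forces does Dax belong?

Dax: none

From (3): Lior ∉ Research.
(1) (exactly one): Omar ∈ Research.
(4) contrapositive: Lior ∉ Quality.
(5): Caro matches Omar: Caro ∈ Research.
(2) (exactly one): Dax ∉ Research.
(4) contrapositive: Dax ∉ Quality.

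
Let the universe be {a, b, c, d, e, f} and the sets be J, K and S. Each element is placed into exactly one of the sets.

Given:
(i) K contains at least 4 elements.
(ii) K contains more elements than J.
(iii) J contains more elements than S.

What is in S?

S = {}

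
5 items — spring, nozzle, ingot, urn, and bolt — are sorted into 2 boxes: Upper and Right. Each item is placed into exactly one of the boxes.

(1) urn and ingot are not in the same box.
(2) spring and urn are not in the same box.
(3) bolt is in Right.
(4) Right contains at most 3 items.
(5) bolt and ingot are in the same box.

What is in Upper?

From (3): bolt ∈ Right.
(5): ingot matches bolt: ingot ∉ Upper.
(5): ingot matches bolt: ingot ∈ Right.
(1): urn ∉ Right.
Only one box left: urn ∈ Upper.
(2): spring ∉ Upper.
Only one box left: spring ∈ Right.
(4): Right already has 3, so the rest are out.
Only one box left: nozzle ∈ Upper.

Upper = {nozzle, urn}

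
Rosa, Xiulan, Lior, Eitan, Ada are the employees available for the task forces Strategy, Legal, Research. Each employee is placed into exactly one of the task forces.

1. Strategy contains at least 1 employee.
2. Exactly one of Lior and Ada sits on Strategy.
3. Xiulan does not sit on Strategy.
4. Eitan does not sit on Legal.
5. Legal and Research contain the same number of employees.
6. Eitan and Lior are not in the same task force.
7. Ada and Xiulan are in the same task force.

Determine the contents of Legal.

Legal = {Ada, Xiulan}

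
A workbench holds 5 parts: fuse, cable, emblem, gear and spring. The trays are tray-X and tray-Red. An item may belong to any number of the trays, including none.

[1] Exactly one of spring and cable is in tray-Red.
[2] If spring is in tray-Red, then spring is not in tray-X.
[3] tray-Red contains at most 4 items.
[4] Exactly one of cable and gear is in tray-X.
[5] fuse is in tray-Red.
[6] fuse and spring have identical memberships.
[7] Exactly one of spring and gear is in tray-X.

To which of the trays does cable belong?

From (5): fuse ∈ tray-Red.
(6): spring matches fuse: spring ∈ tray-Red.
(1) (exactly one): cable ∉ tray-Red.
(2): spring ∉ tray-X.
(6): fuse matches spring: fuse ∉ tray-X.
(7) (exactly one): gear ∈ tray-X.
(4) (exactly one): cable ∉ tray-X.

cable: none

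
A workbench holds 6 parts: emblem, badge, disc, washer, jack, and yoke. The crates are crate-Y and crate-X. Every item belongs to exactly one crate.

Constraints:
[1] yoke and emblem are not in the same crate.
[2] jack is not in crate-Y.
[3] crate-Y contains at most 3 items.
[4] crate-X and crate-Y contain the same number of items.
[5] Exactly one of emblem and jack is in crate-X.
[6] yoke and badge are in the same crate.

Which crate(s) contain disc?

From (2): jack ∉ crate-Y.
Only one crate left: jack ∈ crate-X.
(5) (exactly one): emblem ∉ crate-X.
Only one crate left: emblem ∈ crate-Y.
(1): yoke ∉ crate-Y.
(6): badge matches yoke: badge ∉ crate-Y.
Only one crate left: badge ∈ crate-X.
Only one crate left: yoke ∈ crate-X.
Suppose disc ∉ crate-Y: no assignment then satisfies all the clues, so disc ∈ crate-Y.

disc: crate-Y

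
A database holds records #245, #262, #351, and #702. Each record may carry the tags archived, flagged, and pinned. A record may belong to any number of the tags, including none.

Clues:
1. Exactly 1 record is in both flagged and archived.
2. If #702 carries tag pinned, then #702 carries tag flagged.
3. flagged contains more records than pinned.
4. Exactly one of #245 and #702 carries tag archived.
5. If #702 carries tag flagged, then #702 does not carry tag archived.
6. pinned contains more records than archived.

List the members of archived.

archived = {#245}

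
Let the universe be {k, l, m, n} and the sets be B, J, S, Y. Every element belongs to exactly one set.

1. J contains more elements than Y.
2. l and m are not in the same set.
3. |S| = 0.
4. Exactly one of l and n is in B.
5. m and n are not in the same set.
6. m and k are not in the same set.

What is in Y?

(3): S already has 0, so the rest are out.
Suppose k ∈ Y: no assignment then satisfies all the clues, so k ∉ Y.

Y = {m}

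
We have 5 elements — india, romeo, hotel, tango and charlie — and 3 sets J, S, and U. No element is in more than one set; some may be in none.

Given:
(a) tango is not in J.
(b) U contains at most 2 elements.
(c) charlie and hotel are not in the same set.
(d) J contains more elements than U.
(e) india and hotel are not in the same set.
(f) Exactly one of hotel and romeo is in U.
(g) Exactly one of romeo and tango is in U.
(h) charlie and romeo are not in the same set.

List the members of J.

J = {charlie, india}

From (a): tango ∉ J.
Suppose india ∉ J: no assignment then satisfies all the clues, so india ∈ J.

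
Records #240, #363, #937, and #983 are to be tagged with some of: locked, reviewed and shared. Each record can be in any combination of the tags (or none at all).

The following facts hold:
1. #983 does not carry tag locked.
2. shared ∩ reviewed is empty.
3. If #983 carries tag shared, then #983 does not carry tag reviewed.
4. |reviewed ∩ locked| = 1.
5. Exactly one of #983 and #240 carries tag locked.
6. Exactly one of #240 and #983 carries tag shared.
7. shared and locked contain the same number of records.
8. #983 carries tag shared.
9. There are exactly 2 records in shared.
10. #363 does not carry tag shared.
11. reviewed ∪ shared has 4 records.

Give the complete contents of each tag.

locked = {#240, #937}; reviewed = {#240, #363}; shared = {#937, #983}

From (1): #983 ∉ locked.
From (8): #983 ∈ shared.
From (10): #363 ∉ shared.
(2) (disjoint): #983 ∉ reviewed.
(5) (exactly one): #240 ∈ locked.
(6) (exactly one): #240 ∉ shared.
(9): only 2 candidates remain for shared, so all are in.
(2) (disjoint): #937 ∉ reviewed.
Suppose #240 ∉ reviewed: no assignment then satisfies all the clues, so #240 ∈ reviewed.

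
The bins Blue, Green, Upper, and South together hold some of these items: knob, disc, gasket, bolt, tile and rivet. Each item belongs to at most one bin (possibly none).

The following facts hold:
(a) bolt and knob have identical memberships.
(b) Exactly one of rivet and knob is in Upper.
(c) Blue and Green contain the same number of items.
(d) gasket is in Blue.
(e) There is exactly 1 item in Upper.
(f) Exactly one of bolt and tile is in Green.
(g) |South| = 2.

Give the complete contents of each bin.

Blue = {gasket}; Green = {tile}; Upper = {rivet}; South = {bolt, knob}

From (d): gasket ∈ Blue.
Suppose knob ∈ Blue: no assignment then satisfies all the clues, so knob ∉ Blue.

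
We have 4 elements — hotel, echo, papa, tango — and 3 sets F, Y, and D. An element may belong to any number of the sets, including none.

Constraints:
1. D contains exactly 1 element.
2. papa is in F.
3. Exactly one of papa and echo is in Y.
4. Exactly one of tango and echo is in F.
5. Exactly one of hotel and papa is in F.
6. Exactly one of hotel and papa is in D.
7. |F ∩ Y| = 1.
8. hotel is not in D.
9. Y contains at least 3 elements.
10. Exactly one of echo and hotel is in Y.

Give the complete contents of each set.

F = {echo, papa}; Y = {hotel, papa, tango}; D = {papa}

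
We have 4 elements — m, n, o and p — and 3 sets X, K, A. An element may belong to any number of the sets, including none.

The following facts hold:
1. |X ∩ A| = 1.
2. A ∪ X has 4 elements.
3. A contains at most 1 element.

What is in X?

X = {m, n, o, p}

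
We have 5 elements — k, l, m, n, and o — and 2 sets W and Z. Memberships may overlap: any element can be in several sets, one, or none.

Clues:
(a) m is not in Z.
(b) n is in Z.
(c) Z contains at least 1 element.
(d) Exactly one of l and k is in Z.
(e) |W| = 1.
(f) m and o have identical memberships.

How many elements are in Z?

From (a): m ∉ Z.
From (b): n ∈ Z.
(f): o matches m: o ∉ Z.
Suppose m ∈ W: no assignment then satisfies all the clues, so m ∉ W.

2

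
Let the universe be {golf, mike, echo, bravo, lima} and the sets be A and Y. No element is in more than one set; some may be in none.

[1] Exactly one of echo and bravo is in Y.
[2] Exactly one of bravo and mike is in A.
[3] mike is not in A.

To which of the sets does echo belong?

echo: Y

From (3): mike ∉ A.
(2) (exactly one): bravo ∈ A.
(1) (exactly one): echo ∈ Y.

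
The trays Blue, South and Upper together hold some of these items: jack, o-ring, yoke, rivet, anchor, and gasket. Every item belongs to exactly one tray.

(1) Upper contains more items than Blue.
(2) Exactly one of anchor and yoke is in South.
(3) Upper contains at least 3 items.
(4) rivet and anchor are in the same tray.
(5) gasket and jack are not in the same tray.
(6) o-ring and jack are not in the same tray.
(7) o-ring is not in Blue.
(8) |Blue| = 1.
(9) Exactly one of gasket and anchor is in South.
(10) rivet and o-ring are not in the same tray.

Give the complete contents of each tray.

Blue = {jack}; South = {anchor, rivet}; Upper = {gasket, o-ring, yoke}

From (7): o-ring ∉ Blue.
Suppose jack ∉ Blue: no assignment then satisfies all the clues, so jack ∈ Blue.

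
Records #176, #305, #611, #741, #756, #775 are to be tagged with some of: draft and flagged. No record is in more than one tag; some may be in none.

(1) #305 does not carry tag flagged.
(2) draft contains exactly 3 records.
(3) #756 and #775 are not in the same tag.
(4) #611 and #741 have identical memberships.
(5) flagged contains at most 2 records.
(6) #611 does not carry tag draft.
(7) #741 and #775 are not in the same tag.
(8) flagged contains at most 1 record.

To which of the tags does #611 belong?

From (1): #305 ∉ flagged.
From (6): #611 ∉ draft.
(4): #741 matches #611: #741 ∉ draft.
Suppose #611 ∈ flagged: no assignment then satisfies all the clues, so #611 ∉ flagged.

#611: none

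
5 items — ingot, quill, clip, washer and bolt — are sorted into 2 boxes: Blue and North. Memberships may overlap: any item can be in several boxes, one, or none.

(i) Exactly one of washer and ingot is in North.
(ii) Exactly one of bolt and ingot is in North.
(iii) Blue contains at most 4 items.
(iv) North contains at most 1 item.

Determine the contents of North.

North = {ingot}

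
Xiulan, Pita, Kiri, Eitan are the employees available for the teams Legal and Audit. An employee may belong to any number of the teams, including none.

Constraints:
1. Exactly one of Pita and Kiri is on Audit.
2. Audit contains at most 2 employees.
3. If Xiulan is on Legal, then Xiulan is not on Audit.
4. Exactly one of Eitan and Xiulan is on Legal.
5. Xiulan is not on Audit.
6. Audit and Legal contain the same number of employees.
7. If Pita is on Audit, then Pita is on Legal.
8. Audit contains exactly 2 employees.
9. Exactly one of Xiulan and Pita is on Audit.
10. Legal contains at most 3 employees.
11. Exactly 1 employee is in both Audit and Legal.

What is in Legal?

Legal = {Pita, Xiulan}

From (5): Xiulan ∉ Audit.
(9) (exactly one): Pita ∈ Audit.
(1) (exactly one): Kiri ∉ Audit.
(7): Pita ∈ Legal.
(8): only 2 candidates remain for Audit, so all are in.
Suppose Xiulan ∉ Legal: no assignment then satisfies all the clues, so Xiulan ∈ Legal.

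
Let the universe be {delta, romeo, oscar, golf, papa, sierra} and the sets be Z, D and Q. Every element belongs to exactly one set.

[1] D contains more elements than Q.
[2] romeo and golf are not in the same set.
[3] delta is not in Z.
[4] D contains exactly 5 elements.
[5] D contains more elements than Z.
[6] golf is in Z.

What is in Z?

Z = {golf}

From (3): delta ∉ Z.
From (6): golf ∈ Z.
(2): romeo ∉ Z.
(4): only 5 candidates remain for D, so all are in.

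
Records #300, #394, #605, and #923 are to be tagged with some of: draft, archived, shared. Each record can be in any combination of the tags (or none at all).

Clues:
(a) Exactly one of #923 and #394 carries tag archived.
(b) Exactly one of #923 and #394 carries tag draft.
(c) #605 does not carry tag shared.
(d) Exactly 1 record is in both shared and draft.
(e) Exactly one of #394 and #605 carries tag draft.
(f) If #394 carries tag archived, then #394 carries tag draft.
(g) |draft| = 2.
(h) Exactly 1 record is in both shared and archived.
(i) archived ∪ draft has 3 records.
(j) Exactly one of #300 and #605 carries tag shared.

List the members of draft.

draft = {#300, #394}

From (c): #605 ∉ shared.
(j) (exactly one): #300 ∈ shared.
Suppose #300 ∉ draft: no assignment then satisfies all the clues, so #300 ∈ draft.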